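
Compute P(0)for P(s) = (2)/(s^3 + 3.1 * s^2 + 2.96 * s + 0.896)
DC gain = P(0) = num(0)/den(0) = 2/0.896 = 2.232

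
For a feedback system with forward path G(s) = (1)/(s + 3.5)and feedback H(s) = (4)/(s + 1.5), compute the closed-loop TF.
Closed-loop T = G/(1+GH).
Numerator: G_num * H_den = s + 1.5.
Denominator: G_den * H_den + G_num * H_num = (s^2 + 5*s + 5.25) + (4) = s^2 + 5*s + 9.25.
T(s) = (s + 1.5)/(s^2 + 5*s + 9.25)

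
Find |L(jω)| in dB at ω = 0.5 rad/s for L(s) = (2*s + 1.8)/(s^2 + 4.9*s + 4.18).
Substitute s = j*0.5: L(j0.5) = 0.444063 - 0.0223803j.
|L(j0.5)| = sqrt(Re² + Im²) = 0.4446.
20*log₁₀(0.4446) = -7.04 dB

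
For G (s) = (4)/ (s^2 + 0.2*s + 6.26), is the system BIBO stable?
Denominator: s^2 + 0.2*s + 6.26. Poles: -0.1 + 2.5j, -0.1 - 2.5j. All Re(p)<0: Yes (stable)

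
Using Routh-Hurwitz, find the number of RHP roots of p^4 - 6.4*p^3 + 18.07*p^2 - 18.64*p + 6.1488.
Routh array:
p^4: [1, 18.07, 6.1488]; p^3: [-6.4, -18.64]; p^2: [15.1575, 6.1488]; p^1: [-16.0438]; p^0: [6.1488]
First column: [1, -6.4, 15.1575, -16.0438, 6.1488]. Sign changes = RHP roots = 4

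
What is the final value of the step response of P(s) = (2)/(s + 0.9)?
FVT: lim_{t→∞} y(t) = lim_{s→0} s*Y(s) where Y(s) = P(s)/s.
= lim_{s→0} P(s) = P(0) = num(0)/den(0) = 2/0.9 = 2.222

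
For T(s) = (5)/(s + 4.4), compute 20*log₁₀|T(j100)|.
Substitute s = j*100: T(j100) = 0.00219575 - 0.0499034j.
|T(j100)| = sqrt(Re² + Im²) = 0.04995.
20*log₁₀(0.04995) = -26.03 dB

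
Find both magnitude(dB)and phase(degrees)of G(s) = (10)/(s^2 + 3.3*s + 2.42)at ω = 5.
Substitute s = j*5: G(j5) = -0.288708 - 0.210969j.
|G| = 20*log₁₀(sqrt(Re²+Im²)) = -8.93 dB.
∠G = atan2(Im, Re) = -143.84°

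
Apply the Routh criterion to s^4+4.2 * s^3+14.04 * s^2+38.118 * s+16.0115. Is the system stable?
Routh array:
s^4: [1, 14.04, 16.0115]; s^3: [4.2, 38.118]; s^2: [4.96429, 16.0115]; s^1: [24.5716]; s^0: [16.0115]
First column: [1, 4.2, 4.96429, 24.5716, 16.0115]. Sign changes = 0.
Yes, stable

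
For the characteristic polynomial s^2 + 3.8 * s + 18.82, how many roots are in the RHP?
Poles: -1.9 + 3.9j, -1.9 - 3.9j. RHP poles (Re>0): 0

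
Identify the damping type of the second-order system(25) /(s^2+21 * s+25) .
Standard form: ωn²/(s²+2ζωn·s+ωn²) gives ωn=5, ζ=2.1.
Overdamped (ζ = 2.1 > 1)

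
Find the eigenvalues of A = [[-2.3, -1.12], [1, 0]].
Eigenvalues solve det(λI - A) = 0.
Characteristic polynomial: λ^2 + 2.3*λ + 1.12 = 0.
Factor: (λ + 0.7)(λ + 1.6) = 0.
Roots: -0.7, -1.6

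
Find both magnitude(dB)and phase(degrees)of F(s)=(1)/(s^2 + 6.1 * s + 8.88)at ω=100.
Substitute s = j*100: F(j100) = -9.97172e-05 - 6.08815e-06j.
|F| = 20*log₁₀(sqrt(Re²+Im²)) = -80.01 dB.
∠F = atan2(Im, Re) = -176.51°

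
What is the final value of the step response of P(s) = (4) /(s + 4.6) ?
FVT: lim_{t→∞} y(t) = lim_{s→0} s*Y(s) where Y(s) = P(s)/s.
= lim_{s→0} P(s) = P(0) = num(0)/den(0) = 4/4.6 = 0.8696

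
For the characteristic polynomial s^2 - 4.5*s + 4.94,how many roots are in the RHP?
s^2 - 4.5*s + 4.94 = (s - 2.6)(s - 1.9). Poles: 1.9, 2.6. RHP poles (Re>0): 2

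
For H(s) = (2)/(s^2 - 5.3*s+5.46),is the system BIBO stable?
Denominator: s^2 - 5.3*s + 5.46 = (s - 1.4)(s - 3.9). Poles: 1.4, 3.9. All Re(p)<0: No (unstable)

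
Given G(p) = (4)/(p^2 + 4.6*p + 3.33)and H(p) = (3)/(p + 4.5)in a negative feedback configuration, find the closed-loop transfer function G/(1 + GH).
Closed-loop T = G/(1+GH).
Numerator: G_num * H_den = 4*p + 18.
Denominator: G_den * H_den + G_num * H_num = (p^3 + 9.1*p^2 + 24.03*p + 14.985) + (12) = p^3 + 9.1*p^2 + 24.03*p + 26.985.
T(p) = (4*p + 18)/(p^3 + 9.1*p^2 + 24.03*p + 26.985)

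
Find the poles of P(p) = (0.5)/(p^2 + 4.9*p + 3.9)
Set denominator = 0: p^2 + 4.9*p + 3.9 = (p + 3.9)(p + 1) = 0 → Poles: -1, -3.9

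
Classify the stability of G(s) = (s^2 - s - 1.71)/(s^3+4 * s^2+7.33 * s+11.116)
Denominator: s^3 + 4*s^2 + 7.33*s + 11.116 = (s + 2.8)(s^2 + 1.2*s + 3.97). Poles: -0.6 + 1.9j, -0.6 - 1.9j, -2.8. Stable (all poles in LHP)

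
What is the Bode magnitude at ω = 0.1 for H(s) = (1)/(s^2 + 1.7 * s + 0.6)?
Substitute s = j*0.1: H(j0.1) = 1.56499 - 0.450928j.
|H(j0.1)| = sqrt(Re² + Im²) = 1.629.
20*log₁₀(1.629) = 4.24 dB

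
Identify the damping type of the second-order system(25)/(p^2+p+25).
Standard form: ωn²/(p²+2ζωn·p+ωn²) gives ωn=5, ζ=0.1.
Underdamped (ζ = 0.1 < 1)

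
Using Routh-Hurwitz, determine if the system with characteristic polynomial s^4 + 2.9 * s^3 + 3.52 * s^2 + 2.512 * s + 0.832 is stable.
Routh array:
s^4: [1, 3.52, 0.832]; s^3: [2.9, 2.512]; s^2: [2.65379, 0.832]; s^1: [1.60281]; s^0: [0.832]
First column: [1, 2.9, 2.65379, 1.60281, 0.832]. Sign changes = 0.
Yes, stable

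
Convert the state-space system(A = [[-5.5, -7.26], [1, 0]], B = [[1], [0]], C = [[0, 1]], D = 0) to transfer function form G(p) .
G(p) = C(pI - A)⁻¹B + D.
Characteristic polynomial det(pI - A) = p^2 + 5.5*p + 7.26.
Numerator from C·adj(pI-A)·B + D·det(pI-A) = 1.
G(p) = (1)/(p^2 + 5.5*p + 7.26)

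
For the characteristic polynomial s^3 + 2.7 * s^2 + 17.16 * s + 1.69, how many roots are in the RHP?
s^3 + 2.7*s^2 + 17.16*s + 1.69 = (s + 0.1)(s^2 + 2.6*s + 16.9). Poles: -0.1, -1.3 + 3.9j, -1.3 - 3.9j. RHP poles (Re>0): 0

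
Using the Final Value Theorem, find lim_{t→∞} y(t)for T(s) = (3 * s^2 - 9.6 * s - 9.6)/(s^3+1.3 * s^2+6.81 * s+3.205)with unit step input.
FVT: lim_{t→∞} y(t) = lim_{s→0} s*Y(s) where Y(s) = T(s)/s.
= lim_{s→0} T(s) = T(0) = num(0)/den(0) = -9.6/3.205 = -2.995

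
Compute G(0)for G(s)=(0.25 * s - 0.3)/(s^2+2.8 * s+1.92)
DC gain = G(0) = num(0)/den(0) = -0.3/1.92 = -0.1562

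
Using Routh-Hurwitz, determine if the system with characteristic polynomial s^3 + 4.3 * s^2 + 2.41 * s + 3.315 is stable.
Routh array:
s^3: [1, 2.41]; s^2: [4.3, 3.315]; s^1: [1.63907]; s^0: [3.315]
First column: [1, 4.3, 1.63907, 3.315]. Sign changes = 0.
Yes, stable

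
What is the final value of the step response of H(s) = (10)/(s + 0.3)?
FVT: lim_{t→∞} y(t) = lim_{s→0} s*Y(s) where Y(s) = H(s)/s.
= lim_{s→0} H(s) = H(0) = num(0)/den(0) = 10/0.3 = 33.33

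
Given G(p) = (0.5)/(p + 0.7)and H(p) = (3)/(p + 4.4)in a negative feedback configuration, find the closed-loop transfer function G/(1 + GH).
Closed-loop T = G/(1+GH).
Numerator: G_num * H_den = 0.5*p + 2.2.
Denominator: G_den * H_den + G_num * H_num = (p^2 + 5.1*p + 3.08) + (1.5) = p^2 + 5.1*p + 4.58.
T(p) = (0.5*p + 2.2)/(p^2 + 5.1*p + 4.58)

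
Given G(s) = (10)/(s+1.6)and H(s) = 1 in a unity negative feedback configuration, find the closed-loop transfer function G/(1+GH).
Closed-loop T = G/(1+GH).
Numerator: G_num * H_den = 10.
Denominator: G_den * H_den + G_num * H_num = (s + 1.6) + (10) = s + 11.6.
T(s) = (10)/(s + 11.6)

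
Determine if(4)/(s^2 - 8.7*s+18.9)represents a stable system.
Denominator: s^2 - 8.7*s + 18.9 = (s - 4.5)(s - 4.2). Poles: 4.2, 4.5. All Re(p)<0: No (unstable)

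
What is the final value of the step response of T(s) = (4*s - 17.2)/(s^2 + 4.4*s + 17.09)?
FVT: lim_{t→∞} y(t) = lim_{s→0} s*Y(s) where Y(s) = T(s)/s.
= lim_{s→0} T(s) = T(0) = num(0)/den(0) = -17.2/17.09 = -1.006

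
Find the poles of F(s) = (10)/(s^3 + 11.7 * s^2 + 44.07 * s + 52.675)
Set denominator = 0: s^3 + 11.7*s^2 + 44.07*s + 52.675 = (s + 4.9)(s + 4.3)(s + 2.5) = 0 → Poles: -2.5, -4.3, -4.9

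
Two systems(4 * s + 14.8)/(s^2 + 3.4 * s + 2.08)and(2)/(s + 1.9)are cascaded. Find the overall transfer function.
Series: H = H₁ · H₂ = (n₁·n₂)/(d₁·d₂).
Num: n₁·n₂ = 8*s + 29.6. Den: d₁·d₂ = s^3 + 5.3*s^2 + 8.54*s + 3.952.
H(s) = (8*s + 29.6)/(s^3 + 5.3*s^2 + 8.54*s + 3.952)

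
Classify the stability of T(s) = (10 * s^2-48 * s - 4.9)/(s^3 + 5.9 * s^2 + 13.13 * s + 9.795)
Denominator: s^3 + 5.9*s^2 + 13.13*s + 9.795 = (s + 1.5)(s^2 + 4.4*s + 6.53). Poles: -1.5, -2.2 + 1.3j, -2.2 - 1.3j. Stable (all poles in LHP)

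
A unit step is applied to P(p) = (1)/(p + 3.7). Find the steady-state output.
FVT: lim_{t→∞} y(t) = lim_{p→0} p*Y(p) where Y(p) = P(p)/p.
= lim_{p→0} P(p) = P(0) = num(0)/den(0) = 1/3.7 = 0.2703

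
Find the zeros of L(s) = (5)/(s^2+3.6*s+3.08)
Numerator is a nonzero constant (5) → Zeros: none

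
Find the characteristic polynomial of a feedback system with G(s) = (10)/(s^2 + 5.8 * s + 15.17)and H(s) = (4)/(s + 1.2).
Characteristic poly = G_den * H_den + G_num * H_num = (s^3 + 7*s^2 + 22.13*s + 18.204) + (40) = s^3 + 7*s^2 + 22.13*s + 58.204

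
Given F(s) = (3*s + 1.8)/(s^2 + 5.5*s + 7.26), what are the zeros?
Set numerator = 0: 3*s + 1.8 = 0 → Zeros: -0.6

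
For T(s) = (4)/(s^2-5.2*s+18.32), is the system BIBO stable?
Denominator: s^2 - 5.2*s + 18.32. Poles: 2.6 + 3.4j, 2.6 - 3.4j. All Re(p)<0: No (unstable)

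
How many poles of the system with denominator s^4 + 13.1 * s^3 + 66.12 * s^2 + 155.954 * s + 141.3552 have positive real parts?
s^4 + 13.1*s^3 + 66.12*s^2 + 155.954*s + 141.3552 = (s + 4.9)(s + 2.4)(s^2 + 5.8*s + 12.02). Poles: -2.4, -2.9 + 1.9j, -2.9 - 1.9j, -4.9. RHP poles (Re>0): 0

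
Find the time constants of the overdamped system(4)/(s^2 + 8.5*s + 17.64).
Overdamped: real poles at -3.6, -4.9. τ = -1/pole → τ₁ = 0.2778, τ₂ = 0.2041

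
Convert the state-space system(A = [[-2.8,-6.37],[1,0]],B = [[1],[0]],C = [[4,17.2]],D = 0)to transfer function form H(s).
H(s) = C(sI - A)⁻¹B + D.
Characteristic polynomial det(sI - A) = s^2 + 2.8*s + 6.37.
Numerator from C·adj(sI-A)·B + D·det(sI-A) = 4*s + 17.2.
H(s) = (4*s + 17.2)/(s^2 + 2.8*s + 6.37)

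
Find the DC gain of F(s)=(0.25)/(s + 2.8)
DC gain = F(0) = num(0)/den(0) = 0.25/2.8 = 0.08929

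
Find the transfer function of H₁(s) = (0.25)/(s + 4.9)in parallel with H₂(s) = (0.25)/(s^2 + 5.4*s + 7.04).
Parallel: H = H₁ + H₂ = (n₁·d₂ + n₂·d₁)/(d₁·d₂).
n₁·d₂ = 0.25*s^2 + 1.35*s + 1.76. n₂·d₁ = 0.25*s + 1.225. Sum = 0.25*s^2 + 1.6*s + 2.985. d₁·d₂ = s^3 + 10.3*s^2 + 33.5*s + 34.496.
H(s) = (0.25*s^2 + 1.6*s + 2.985)/(s^3 + 10.3*s^2 + 33.5*s + 34.496)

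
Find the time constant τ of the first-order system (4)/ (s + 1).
First-order system: τ = -1/pole. Pole = -1. τ = -1/(-1) = 1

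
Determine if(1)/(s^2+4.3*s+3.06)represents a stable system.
Denominator: s^2 + 4.3*s + 3.06 = (s + 0.9)(s + 3.4). Poles: -0.9, -3.4. All Re(p)<0: Yes (stable)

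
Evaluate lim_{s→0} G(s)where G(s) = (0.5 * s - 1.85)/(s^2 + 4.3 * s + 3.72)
DC gain = G(0) = num(0)/den(0) = -1.85/3.72 = -0.4973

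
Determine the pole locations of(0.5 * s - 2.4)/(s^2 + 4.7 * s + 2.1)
Set denominator = 0: s^2 + 4.7*s + 2.1 = (s + 0.5)(s + 4.2) = 0 → Poles: -0.5, -4.2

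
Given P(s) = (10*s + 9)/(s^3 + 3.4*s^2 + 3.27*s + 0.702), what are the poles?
Set denominator = 0: s^3 + 3.4*s^2 + 3.27*s + 0.702 = (s + 0.3)(s + 1.3)(s + 1.8) = 0 → Poles: -0.3, -1.3, -1.8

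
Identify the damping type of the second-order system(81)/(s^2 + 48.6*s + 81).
Standard form: ωn²/(s²+2ζωn·s+ωn²) gives ωn=9, ζ=2.7.
Overdamped (ζ = 2.7 > 1)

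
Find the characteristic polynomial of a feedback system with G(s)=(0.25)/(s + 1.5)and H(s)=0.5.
Characteristic poly = G_den * H_den + G_num * H_num = (s + 1.5) + (0.125) = s + 1.625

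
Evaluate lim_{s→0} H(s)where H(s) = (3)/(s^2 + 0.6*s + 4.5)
DC gain = H(0) = num(0)/den(0) = 3/4.5 = 0.6667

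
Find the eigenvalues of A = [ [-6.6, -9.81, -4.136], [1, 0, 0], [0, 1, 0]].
Eigenvalues solve det(λI - A) = 0.
Characteristic polynomial: λ^3 + 6.6*λ^2 + 9.81*λ + 4.136 = 0.
Factor: (λ + 4.7)(λ + 1.1)(λ + 0.8) = 0.
Roots: -0.8, -1.1, -4.7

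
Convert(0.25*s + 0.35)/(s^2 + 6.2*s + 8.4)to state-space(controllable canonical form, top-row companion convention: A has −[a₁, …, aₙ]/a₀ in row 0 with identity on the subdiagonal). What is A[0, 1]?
Reachable canonical form for den = s^2 + 6.2*s + 8.4: top row of A = -[a₁,a₂,...,aₙ]/a₀, ones on the subdiagonal, zeros elsewhere.
A = [[-6.2, -8.4], [1, 0]].
A[0,1] = -8.4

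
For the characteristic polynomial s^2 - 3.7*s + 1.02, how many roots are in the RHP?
s^2 - 3.7*s + 1.02 = (s - 3.4)(s - 0.3). Poles: 0.3, 3.4. RHP poles (Re>0): 2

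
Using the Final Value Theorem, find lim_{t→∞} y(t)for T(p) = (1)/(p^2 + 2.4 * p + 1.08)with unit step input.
FVT: lim_{t→∞} y(t) = lim_{p→0} p*Y(p) where Y(p) = T(p)/p.
= lim_{p→0} T(p) = T(0) = num(0)/den(0) = 1/1.08 = 0.9259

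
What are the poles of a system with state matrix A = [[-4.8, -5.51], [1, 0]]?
Eigenvalues solve det(λI - A) = 0.
Characteristic polynomial: λ^2 + 4.8*λ + 5.51 = 0.
Factor: (λ + 1.9)(λ + 2.9) = 0.
Roots: -1.9, -2.9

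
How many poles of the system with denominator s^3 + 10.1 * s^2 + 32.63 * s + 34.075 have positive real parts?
s^3 + 10.1*s^2 + 32.63*s + 34.075 = (s + 2.5)(s + 4.7)(s + 2.9). Poles: -2.5, -2.9, -4.7. RHP poles (Re>0): 0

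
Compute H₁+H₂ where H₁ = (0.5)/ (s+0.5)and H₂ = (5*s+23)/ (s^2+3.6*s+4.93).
Parallel: H = H₁ + H₂ = (n₁·d₂ + n₂·d₁)/(d₁·d₂).
n₁·d₂ = 0.5*s^2 + 1.8*s + 2.465. n₂·d₁ = 5*s^2 + 25.5*s + 11.5. Sum = 5.5*s^2 + 27.3*s + 13.965. d₁·d₂ = s^3 + 4.1*s^2 + 6.73*s + 2.465.
H(s) = (5.5*s^2 + 27.3*s + 13.965)/(s^3 + 4.1*s^2 + 6.73*s + 2.465)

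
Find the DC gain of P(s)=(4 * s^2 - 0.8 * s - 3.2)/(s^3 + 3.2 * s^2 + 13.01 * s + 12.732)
DC gain = P(0) = num(0)/den(0) = -3.2/12.732 = -0.2513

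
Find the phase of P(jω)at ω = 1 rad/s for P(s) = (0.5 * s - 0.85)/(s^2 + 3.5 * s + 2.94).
Substitute s = j*1: P(j1) = 0.00630714 + 0.246353j.
∠P(j1) = atan2(Im, Re) = atan2(0.246353, 0.00630714) = 88.53°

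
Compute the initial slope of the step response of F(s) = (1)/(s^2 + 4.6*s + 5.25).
IVT: y'(0⁺) = lim_{s→∞} s²·Y(s) = lim_{s→∞} s·F(s).
deg(num) = 0, deg(den) = 2, relative degree = 2 ≥ 2, so s·F(s) → 0. Initial slope = 0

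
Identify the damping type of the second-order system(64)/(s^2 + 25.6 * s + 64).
Standard form: ωn²/(s²+2ζωn·s+ωn²) gives ωn=8, ζ=1.6.
Overdamped (ζ = 1.6 > 1)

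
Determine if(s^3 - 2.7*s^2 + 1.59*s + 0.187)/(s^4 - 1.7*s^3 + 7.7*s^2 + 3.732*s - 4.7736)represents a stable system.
Denominator: s^4 - 1.7*s^3 + 7.7*s^2 + 3.732*s - 4.7736 = (s + 0.9)(s - 0.6)(s^2 - 2*s + 8.84). Poles: -0.9, 0.6, 1 + 2.8j, 1 - 2.8j. All Re(p)<0: No (unstable)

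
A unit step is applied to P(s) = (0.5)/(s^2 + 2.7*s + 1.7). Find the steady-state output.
FVT: lim_{t→∞} y(t) = lim_{s→0} s*Y(s) where Y(s) = P(s)/s.
= lim_{s→0} P(s) = P(0) = num(0)/den(0) = 0.5/1.7 = 0.2941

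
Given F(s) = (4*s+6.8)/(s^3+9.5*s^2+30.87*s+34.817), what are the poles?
Set denominator = 0: s^3 + 9.5*s^2 + 30.87*s + 34.817 = (s + 3.7)(s^2 + 5.8*s + 9.41) = 0 → Poles: -2.9 + 1j, -2.9 - 1j, -3.7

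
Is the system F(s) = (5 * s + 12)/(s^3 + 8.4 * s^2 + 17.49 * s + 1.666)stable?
Denominator: s^3 + 8.4*s^2 + 17.49*s + 1.666 = (s + 3.4)(s + 4.9)(s + 0.1). Poles: -0.1, -3.4, -4.9. All Re(p)<0: Yes (stable)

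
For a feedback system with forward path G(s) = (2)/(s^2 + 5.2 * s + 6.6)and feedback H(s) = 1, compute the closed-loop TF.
Closed-loop T = G/(1+GH).
Numerator: G_num * H_den = 2.
Denominator: G_den * H_den + G_num * H_num = (s^2 + 5.2*s + 6.6) + (2) = s^2 + 5.2*s + 8.6.
T(s) = (2)/(s^2 + 5.2*s + 8.6)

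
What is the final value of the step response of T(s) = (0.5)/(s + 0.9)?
FVT: lim_{t→∞} y(t) = lim_{s→0} s*Y(s) where Y(s) = T(s)/s.
= lim_{s→0} T(s) = T(0) = num(0)/den(0) = 0.5/0.9 = 0.5556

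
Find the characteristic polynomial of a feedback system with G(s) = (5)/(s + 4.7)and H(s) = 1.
Characteristic poly = G_den * H_den + G_num * H_num = (s + 4.7) + (5) = s + 9.7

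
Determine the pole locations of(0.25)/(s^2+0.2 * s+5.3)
Set denominator = 0: s^2 + 0.2*s + 5.3 = 0 → Poles: -0.1 + 2.3j, -0.1 - 2.3j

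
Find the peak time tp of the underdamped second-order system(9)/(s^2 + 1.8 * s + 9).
Standard form: ωn²/(s²+2ζωn·s+ωn²) → ωn = 3, ζ = 0.3.
ωd = ωn·√(1-ζ²) = 3·√(1-0.3²) = 2.862.
tp = π/ωd = π/2.862 = 1.098 s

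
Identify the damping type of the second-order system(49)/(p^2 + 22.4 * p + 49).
Standard form: ωn²/(p²+2ζωn·p+ωn²) gives ωn=7, ζ=1.6.
Overdamped (ζ = 1.6 > 1)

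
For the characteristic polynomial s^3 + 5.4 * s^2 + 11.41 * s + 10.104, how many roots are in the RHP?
s^3 + 5.4*s^2 + 11.41*s + 10.104 = (s + 2.4)(s^2 + 3*s + 4.21). Poles: -1.5 + 1.4j, -1.5 - 1.4j, -2.4. RHP poles (Re>0): 0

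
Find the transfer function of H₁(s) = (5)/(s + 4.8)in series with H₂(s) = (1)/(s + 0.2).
Series: H = H₁ · H₂ = (n₁·n₂)/(d₁·d₂).
Num: n₁·n₂ = 5. Den: d₁·d₂ = s^2 + 5*s + 0.96.
H(s) = (5)/(s^2 + 5*s + 0.96)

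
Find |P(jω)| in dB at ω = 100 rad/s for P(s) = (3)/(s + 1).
Substitute s = j*100: P(j100) = 0.00029997 - 0.029997j.
|P(j100)| = sqrt(Re² + Im²) = 0.03.
20*log₁₀(0.03) = -30.46 dB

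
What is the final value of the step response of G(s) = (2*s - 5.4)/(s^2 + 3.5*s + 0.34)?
FVT: lim_{t→∞} y(t) = lim_{s→0} s*Y(s) where Y(s) = G(s)/s.
= lim_{s→0} G(s) = G(0) = num(0)/den(0) = -5.4/0.34 = -15.88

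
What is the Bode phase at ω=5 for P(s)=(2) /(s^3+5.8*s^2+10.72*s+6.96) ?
Substitute s = j*5: P(j5) = -0.0114305 + 0.00591231j.
∠P(j5) = atan2(Im, Re) = atan2(0.00591231, -0.0114305) = 152.65° (principal value).
Summing the individual angle contributions Σ∠(j5 − zᵢ) − Σ∠(j5 − pₖ) over the 0 zero(s) and 3 pole(s), each followed continuously from ω = 0 (DC phase referenced to (−180°, 180°]), gives -207.35°, i.e. the principal value - 360°. Continuous Bode phase = -207.35°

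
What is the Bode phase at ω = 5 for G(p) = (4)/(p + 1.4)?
Substitute p = j*5: G(j5) = 0.207715 - 0.74184j.
∠G(j5) = atan2(Im, Re) = atan2(-0.74184, 0.207715) = -74.36°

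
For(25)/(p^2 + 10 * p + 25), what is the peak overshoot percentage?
Standard form: ωn²/(p²+2ζωn·p+ωn²) → ωn = 5, ζ = 1.
ζ ≥ 1, so the response is non-oscillatory: peak overshoot = 0%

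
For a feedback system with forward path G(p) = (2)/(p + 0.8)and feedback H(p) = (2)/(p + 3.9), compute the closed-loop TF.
Closed-loop T = G/(1+GH).
Numerator: G_num * H_den = 2*p + 7.8.
Denominator: G_den * H_den + G_num * H_num = (p^2 + 4.7*p + 3.12) + (4) = p^2 + 4.7*p + 7.12.
T(p) = (2*p + 7.8)/(p^2 + 4.7*p + 7.12)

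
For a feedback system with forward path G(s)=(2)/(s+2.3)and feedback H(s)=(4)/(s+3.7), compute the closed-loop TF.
Closed-loop T = G/(1+GH).
Numerator: G_num * H_den = 2*s + 7.4.
Denominator: G_den * H_den + G_num * H_num = (s^2 + 6*s + 8.51) + (8) = s^2 + 6*s + 16.51.
T(s) = (2*s + 7.4)/(s^2 + 6*s + 16.51)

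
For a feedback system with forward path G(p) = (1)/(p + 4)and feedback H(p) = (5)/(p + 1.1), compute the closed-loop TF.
Closed-loop T = G/(1+GH).
Numerator: G_num * H_den = p + 1.1.
Denominator: G_den * H_den + G_num * H_num = (p^2 + 5.1*p + 4.4) + (5) = p^2 + 5.1*p + 9.4.
T(p) = (p + 1.1)/(p^2 + 5.1*p + 9.4)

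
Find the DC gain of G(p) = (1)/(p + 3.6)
DC gain = G(0) = num(0)/den(0) = 1/3.6 = 0.2778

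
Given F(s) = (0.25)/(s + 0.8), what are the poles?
Set denominator = 0: s + 0.8 = 0 → Poles: -0.8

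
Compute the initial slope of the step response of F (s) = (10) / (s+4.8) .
IVT: y'(0⁺) = lim_{s→∞} s²·Y(s) = lim_{s→∞} s·F(s).
deg(num) = 0, deg(den) = 1, relative degree = 1, so s·F(s) → (leading num)/(leading den) = 10/1 = 10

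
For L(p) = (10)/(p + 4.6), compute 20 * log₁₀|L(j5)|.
Substitute p = j*5: L(j5) = 0.996534 - 1.08319j.
|L(j5)| = sqrt(Re² + Im²) = 1.472.
20*log₁₀(1.472) = 3.36 dB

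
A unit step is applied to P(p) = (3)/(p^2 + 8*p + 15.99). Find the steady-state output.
FVT: lim_{t→∞} y(t) = lim_{p→0} p*Y(p) where Y(p) = P(p)/p.
= lim_{p→0} P(p) = P(0) = num(0)/den(0) = 3/15.99 = 0.1876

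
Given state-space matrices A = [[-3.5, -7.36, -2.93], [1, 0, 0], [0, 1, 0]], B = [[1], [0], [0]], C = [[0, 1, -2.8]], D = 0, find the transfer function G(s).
G(s) = C(sI - A)⁻¹B + D.
Characteristic polynomial det(sI - A) = s^3 + 3.5*s^2 + 7.36*s + 2.93.
Numerator from C·adj(sI-A)·B + D·det(sI-A) = s - 2.8.
G(s) = (s - 2.8)/(s^3 + 3.5*s^2 + 7.36*s + 2.93)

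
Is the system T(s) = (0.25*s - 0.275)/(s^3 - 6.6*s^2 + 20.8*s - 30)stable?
Denominator: s^3 - 6.6*s^2 + 20.8*s - 30 = (s - 3)(s^2 - 3.6*s + 10). Poles: 1.8 + 2.6j, 1.8 - 2.6j, 3. All Re(p)<0: No (unstable)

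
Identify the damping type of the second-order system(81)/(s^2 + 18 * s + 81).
Standard form: ωn²/(s²+2ζωn·s+ωn²) gives ωn=9, ζ=1.
Critically damped (ζ = 1)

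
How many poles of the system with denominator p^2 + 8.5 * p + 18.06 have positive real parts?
p^2 + 8.5*p + 18.06 = (p + 4.3)(p + 4.2). Poles: -4.2, -4.3. RHP poles (Re>0): 0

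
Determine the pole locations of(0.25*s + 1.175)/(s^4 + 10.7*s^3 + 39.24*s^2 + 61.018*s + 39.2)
Set denominator = 0: s^4 + 10.7*s^3 + 39.24*s^2 + 61.018*s + 39.2 = (s + 3.2)(s + 4.9)(s^2 + 2.6*s + 2.5) = 0 → Poles: -1.3 + 0.9j, -1.3 - 0.9j, -3.2, -4.9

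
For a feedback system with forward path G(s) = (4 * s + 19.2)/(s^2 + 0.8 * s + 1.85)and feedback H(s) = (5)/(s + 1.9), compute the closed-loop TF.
Closed-loop T = G/(1+GH).
Numerator: G_num * H_den = 4*s^2 + 26.8*s + 36.48.
Denominator: G_den * H_den + G_num * H_num = (s^3 + 2.7*s^2 + 3.37*s + 3.515) + (20*s + 96) = s^3 + 2.7*s^2 + 23.37*s + 99.515.
T(s) = (4*s^2 + 26.8*s + 36.48)/(s^3 + 2.7*s^2 + 23.37*s + 99.515)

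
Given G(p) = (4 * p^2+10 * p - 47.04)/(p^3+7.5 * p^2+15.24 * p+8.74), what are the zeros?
Set numerator = 0: 4*p^2 + 10*p - 47.04 = 4*(p - 2.4)(p + 4.9) = 0 → Zeros: -4.9, 2.4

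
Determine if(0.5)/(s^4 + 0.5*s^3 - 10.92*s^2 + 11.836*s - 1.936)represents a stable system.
Denominator: s^4 + 0.5*s^3 - 10.92*s^2 + 11.836*s - 1.936 = (s - 1.1)(s + 4)(s - 0.2)(s - 2.2). Poles: -4, 0.2, 1.1, 2.2. All Re(p)<0: No (unstable)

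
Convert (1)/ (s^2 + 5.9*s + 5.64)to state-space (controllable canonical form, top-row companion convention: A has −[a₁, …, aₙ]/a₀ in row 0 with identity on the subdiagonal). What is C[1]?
Reachable canonical form: C = numerator coefficients (right-aligned, zero-padded to length n).
num = 1, C = [[0, 1]].
C[1] = 1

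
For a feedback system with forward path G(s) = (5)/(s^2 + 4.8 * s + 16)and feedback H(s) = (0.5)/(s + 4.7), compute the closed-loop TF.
Closed-loop T = G/(1+GH).
Numerator: G_num * H_den = 5*s + 23.5.
Denominator: G_den * H_den + G_num * H_num = (s^3 + 9.5*s^2 + 38.56*s + 75.2) + (2.5) = s^3 + 9.5*s^2 + 38.56*s + 77.7.
T(s) = (5*s + 23.5)/(s^3 + 9.5*s^2 + 38.56*s + 77.7)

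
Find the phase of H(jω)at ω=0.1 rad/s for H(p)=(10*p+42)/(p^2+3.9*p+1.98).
Substitute p = j*0.1: H(j0.1) = 20.6124 - 3.57302j.
∠H(j0.1) = atan2(Im, Re) = atan2(-3.57302, 20.6124) = -9.83°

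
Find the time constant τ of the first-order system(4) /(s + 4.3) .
First-order system: τ = -1/pole. Pole = -4.3. τ = -1/(-4.3) = 0.2326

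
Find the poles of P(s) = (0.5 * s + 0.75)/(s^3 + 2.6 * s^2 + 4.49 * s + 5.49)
Set denominator = 0: s^3 + 2.6*s^2 + 4.49*s + 5.49 = (s + 1.8)(s^2 + 0.8*s + 3.05) = 0 → Poles: -0.4 + 1.7j, -0.4 - 1.7j, -1.8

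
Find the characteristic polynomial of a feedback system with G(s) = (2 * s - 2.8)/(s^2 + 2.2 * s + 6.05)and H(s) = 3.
Characteristic poly = G_den * H_den + G_num * H_num = (s^2 + 2.2*s + 6.05) + (6*s - 8.4) = s^2 + 8.2*s - 2.35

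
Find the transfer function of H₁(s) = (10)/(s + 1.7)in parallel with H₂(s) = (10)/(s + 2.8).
Parallel: H = H₁ + H₂ = (n₁·d₂ + n₂·d₁)/(d₁·d₂).
n₁·d₂ = 10*s + 28. n₂·d₁ = 10*s + 17. Sum = 20*s + 45. d₁·d₂ = s^2 + 4.5*s + 4.76.
H(s) = (20*s + 45)/(s^2 + 4.5*s + 4.76)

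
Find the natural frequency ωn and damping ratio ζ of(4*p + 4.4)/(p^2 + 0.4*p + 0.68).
Underdamped: complex pole -0.2 + 0.8j. ωn = |pole| = 0.8246, ζ = -Re(pole)/ωn = 0.2425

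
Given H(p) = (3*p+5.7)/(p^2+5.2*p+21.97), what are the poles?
Set denominator = 0: p^2 + 5.2*p + 21.97 = 0 → Poles: -2.6 + 3.9j, -2.6 - 3.9j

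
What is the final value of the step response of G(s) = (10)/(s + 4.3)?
FVT: lim_{t→∞} y(t) = lim_{s→0} s*Y(s) where Y(s) = G(s)/s.
= lim_{s→0} G(s) = G(0) = num(0)/den(0) = 10/4.3 = 2.326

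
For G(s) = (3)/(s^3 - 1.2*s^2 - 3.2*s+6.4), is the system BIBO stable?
Denominator: s^3 - 1.2*s^2 - 3.2*s + 6.4 = (s + 2)(s^2 - 3.2*s + 3.2). Poles: -2, 1.6 + 0.8j, 1.6 - 0.8j. All Re(p)<0: No (unstable)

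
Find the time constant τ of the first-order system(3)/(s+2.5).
First-order system: τ = -1/pole. Pole = -2.5. τ = -1/(-2.5) = 0.4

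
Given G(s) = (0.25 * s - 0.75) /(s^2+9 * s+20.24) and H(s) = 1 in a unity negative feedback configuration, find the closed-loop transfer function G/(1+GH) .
Closed-loop T = G/(1+GH).
Numerator: G_num * H_den = 0.25*s - 0.75.
Denominator: G_den * H_den + G_num * H_num = (s^2 + 9*s + 20.24) + (0.25*s - 0.75) = s^2 + 9.25*s + 19.49.
T(s) = (0.25*s - 0.75)/(s^2 + 9.25*s + 19.49)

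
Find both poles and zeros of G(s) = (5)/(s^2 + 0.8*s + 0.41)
Set denominator = 0: s^2 + 0.8*s + 0.41 = 0 → Poles: -0.4 + 0.5j, -0.4 - 0.5j
Numerator is a nonzero constant (5) → Zeros: none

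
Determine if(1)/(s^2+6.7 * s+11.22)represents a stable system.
Denominator: s^2 + 6.7*s + 11.22 = (s + 3.4)(s + 3.3). Poles: -3.3, -3.4. All Re(p)<0: Yes (stable)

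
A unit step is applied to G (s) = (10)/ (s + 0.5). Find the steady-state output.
FVT: lim_{t→∞} y(t) = lim_{s→0} s*Y(s) where Y(s) = G(s)/s.
= lim_{s→0} G(s) = G(0) = num(0)/den(0) = 10/0.5 = 20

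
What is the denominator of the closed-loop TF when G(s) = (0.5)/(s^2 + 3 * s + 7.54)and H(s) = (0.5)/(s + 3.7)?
Characteristic poly = G_den * H_den + G_num * H_num = (s^3 + 6.7*s^2 + 18.64*s + 27.898) + (0.25) = s^3 + 6.7*s^2 + 18.64*s + 28.148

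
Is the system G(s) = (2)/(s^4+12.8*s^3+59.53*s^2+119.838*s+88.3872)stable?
Denominator: s^4 + 12.8*s^3 + 59.53*s^2 + 119.838*s + 88.3872 = (s + 4.8)(s + 2.7)(s + 2.2)(s + 3.1). Poles: -2.2, -2.7, -3.1, -4.8. All Re(p)<0: Yes (stable)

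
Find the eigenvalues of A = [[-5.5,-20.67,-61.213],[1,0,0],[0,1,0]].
Eigenvalues solve det(λI - A) = 0.
Characteristic polynomial: λ^3 + 5.5*λ^2 + 20.67*λ + 61.213 = 0.
Factor: (λ + 4.1)(λ^2 + 1.4*λ + 14.93) = 0.
Roots: -0.7 + 3.8j, -0.7 - 3.8j, -4.1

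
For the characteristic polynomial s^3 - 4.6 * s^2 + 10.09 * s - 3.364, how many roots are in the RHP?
s^3 - 4.6*s^2 + 10.09*s - 3.364 = (s - 0.4)(s^2 - 4.2*s + 8.41). Poles: 0.4, 2.1 + 2j, 2.1 - 2j. RHP poles (Re>0): 3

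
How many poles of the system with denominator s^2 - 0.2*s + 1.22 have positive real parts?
Poles: 0.1 + 1.1j, 0.1 - 1.1j. RHP poles (Re>0): 2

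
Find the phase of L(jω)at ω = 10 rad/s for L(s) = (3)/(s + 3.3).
Substitute s = j*10: L(j10) = 0.0892777 - 0.270538j.
∠L(j10) = atan2(Im, Re) = atan2(-0.270538, 0.0892777) = -71.74°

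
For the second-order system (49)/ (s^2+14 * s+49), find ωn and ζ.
Standard form: ωn²/(s²+2ζωn·s+ωn²).
const=49=ωn² → ωn=7, s coeff=14=2ζωn → ζ=1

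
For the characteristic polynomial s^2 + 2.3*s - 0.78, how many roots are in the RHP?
s^2 + 2.3*s - 0.78 = (s - 0.3)(s + 2.6). Poles: -2.6, 0.3. RHP poles (Re>0): 1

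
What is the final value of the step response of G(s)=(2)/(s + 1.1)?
FVT: lim_{t→∞} y(t) = lim_{s→0} s*Y(s) where Y(s) = G(s)/s.
= lim_{s→0} G(s) = G(0) = num(0)/den(0) = 2/1.1 = 1.818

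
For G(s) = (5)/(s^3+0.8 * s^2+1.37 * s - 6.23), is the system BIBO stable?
Denominator: s^3 + 0.8*s^2 + 1.37*s - 6.23 = (s - 1.4)(s^2 + 2.2*s + 4.45). Poles: -1.1 + 1.8j, -1.1 - 1.8j, 1.4. All Re(p)<0: No (unstable)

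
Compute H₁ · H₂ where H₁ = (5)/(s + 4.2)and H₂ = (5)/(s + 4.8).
Series: H = H₁ · H₂ = (n₁·n₂)/(d₁·d₂).
Num: n₁·n₂ = 25. Den: d₁·d₂ = s^2 + 9*s + 20.16.
H(s) = (25)/(s^2 + 9*s + 20.16)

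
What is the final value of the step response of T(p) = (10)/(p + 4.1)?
FVT: lim_{t→∞} y(t) = lim_{p→0} p*Y(p) where Y(p) = T(p)/p.
= lim_{p→0} T(p) = T(0) = num(0)/den(0) = 10/4.1 = 2.439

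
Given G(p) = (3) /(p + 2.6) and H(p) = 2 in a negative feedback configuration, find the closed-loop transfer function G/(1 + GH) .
Closed-loop T = G/(1+GH).
Numerator: G_num * H_den = 3.
Denominator: G_den * H_den + G_num * H_num = (p + 2.6) + (6) = p + 8.6.
T(p) = (3)/(p + 8.6)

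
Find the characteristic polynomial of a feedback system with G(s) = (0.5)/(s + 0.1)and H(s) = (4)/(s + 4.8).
Characteristic poly = G_den * H_den + G_num * H_num = (s^2 + 4.9*s + 0.48) + (2) = s^2 + 4.9*s + 2.48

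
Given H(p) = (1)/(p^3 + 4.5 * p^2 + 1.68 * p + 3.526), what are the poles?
Set denominator = 0: p^3 + 4.5*p^2 + 1.68*p + 3.526 = (p + 4.3)(p^2 + 0.2*p + 0.82) = 0 → Poles: -0.1 + 0.9j, -0.1 - 0.9j, -4.3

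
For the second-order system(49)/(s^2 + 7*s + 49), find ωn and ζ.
Standard form: ωn²/(s²+2ζωn·s+ωn²).
const=49=ωn² → ωn=7, s coeff=7=2ζωn → ζ=0.5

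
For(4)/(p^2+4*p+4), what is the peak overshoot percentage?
Standard form: ωn²/(p²+2ζωn·p+ωn²) → ωn = 2, ζ = 1.
ζ ≥ 1, so the response is non-oscillatory: peak overshoot = 0%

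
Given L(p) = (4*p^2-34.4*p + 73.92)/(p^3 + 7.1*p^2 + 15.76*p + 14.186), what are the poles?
Set denominator = 0: p^3 + 7.1*p^2 + 15.76*p + 14.186 = (p + 4.1)(p^2 + 3*p + 3.46) = 0 → Poles: -1.5 + 1.1j, -1.5 - 1.1j, -4.1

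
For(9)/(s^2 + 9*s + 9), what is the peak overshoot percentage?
Standard form: ωn²/(s²+2ζωn·s+ωn²) → ωn = 3, ζ = 1.5.
ζ ≥ 1, so the response is non-oscillatory: peak overshoot = 0%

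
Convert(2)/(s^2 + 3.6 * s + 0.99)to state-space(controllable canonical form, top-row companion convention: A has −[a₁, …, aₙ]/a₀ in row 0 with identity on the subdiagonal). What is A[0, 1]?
Reachable canonical form for den = s^2 + 3.6*s + 0.99: top row of A = -[a₁,a₂,...,aₙ]/a₀, ones on the subdiagonal, zeros elsewhere.
A = [[-3.6, -0.99], [1, 0]].
A[0,1] = -0.99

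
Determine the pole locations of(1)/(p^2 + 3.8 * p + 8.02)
Set denominator = 0: p^2 + 3.8*p + 8.02 = 0 → Poles: -1.9 + 2.1j, -1.9 - 2.1j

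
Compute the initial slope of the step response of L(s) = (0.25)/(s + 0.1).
IVT: y'(0⁺) = lim_{s→∞} s²·Y(s) = lim_{s→∞} s·L(s).
deg(num) = 0, deg(den) = 1, relative degree = 1, so s·L(s) → (leading num)/(leading den) = 0.25/1 = 0.25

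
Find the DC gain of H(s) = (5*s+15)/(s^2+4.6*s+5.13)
DC gain = H(0) = num(0)/den(0) = 15/5.13 = 2.924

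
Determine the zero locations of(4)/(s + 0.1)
Numerator is a nonzero constant (4) → Zeros: none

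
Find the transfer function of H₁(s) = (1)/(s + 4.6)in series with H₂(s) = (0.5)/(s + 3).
Series: H = H₁ · H₂ = (n₁·n₂)/(d₁·d₂).
Num: n₁·n₂ = 0.5. Den: d₁·d₂ = s^2 + 7.6*s + 13.8.
H(s) = (0.5)/(s^2 + 7.6*s + 13.8)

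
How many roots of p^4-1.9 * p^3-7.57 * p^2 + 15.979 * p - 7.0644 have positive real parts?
Factor: p^4 - 1.9*p^3 - 7.57*p^2 + 15.979*p - 7.0644 = (p - 0.7)(p + 2.9)(p - 1.2)(p - 2.9).
Roots: -2.9, 0.7, 1.2, 2.9.
RHP roots (Re>0): 3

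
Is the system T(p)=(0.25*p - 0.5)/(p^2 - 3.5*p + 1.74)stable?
Denominator: p^2 - 3.5*p + 1.74 = (p - 2.9)(p - 0.6). Poles: 0.6, 2.9. All Re(p)<0: No (unstable)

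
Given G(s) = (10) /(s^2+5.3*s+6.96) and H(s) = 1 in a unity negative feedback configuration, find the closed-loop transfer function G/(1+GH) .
Closed-loop T = G/(1+GH).
Numerator: G_num * H_den = 10.
Denominator: G_den * H_den + G_num * H_num = (s^2 + 5.3*s + 6.96) + (10) = s^2 + 5.3*s + 16.96.
T(s) = (10)/(s^2 + 5.3*s + 16.96)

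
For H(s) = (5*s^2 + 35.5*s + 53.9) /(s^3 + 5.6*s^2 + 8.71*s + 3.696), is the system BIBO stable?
Denominator: s^3 + 5.6*s^2 + 8.71*s + 3.696 = (s + 0.7)(s + 1.6)(s + 3.3). Poles: -0.7, -1.6, -3.3. All Re(p)<0: Yes (stable)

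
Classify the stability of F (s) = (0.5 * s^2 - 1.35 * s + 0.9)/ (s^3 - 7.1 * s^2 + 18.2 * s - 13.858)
Denominator: s^3 - 7.1*s^2 + 18.2*s - 13.858 = (s - 1.3)(s^2 - 5.8*s + 10.66). Poles: 1.3, 2.9 + 1.5j, 2.9 - 1.5j. Unstable (3 pole(s) in RHP)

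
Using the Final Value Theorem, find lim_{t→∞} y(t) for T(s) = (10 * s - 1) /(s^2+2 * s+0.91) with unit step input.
FVT: lim_{t→∞} y(t) = lim_{s→0} s*Y(s) where Y(s) = T(s)/s.
= lim_{s→0} T(s) = T(0) = num(0)/den(0) = -1/0.91 = -1.099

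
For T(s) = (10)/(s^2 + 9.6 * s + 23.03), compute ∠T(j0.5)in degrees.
Substitute s = j*0.5: T(j0.5) = 0.42032 - 0.088566j.
∠T(j0.5) = atan2(Im, Re) = atan2(-0.088566, 0.42032) = -11.90°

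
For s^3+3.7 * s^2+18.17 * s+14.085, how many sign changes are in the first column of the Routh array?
Routh array:
s^3: [1, 18.17]; s^2: [3.7, 14.085]; s^1: [14.3632]; s^0: [14.085]
First column: [1, 3.7, 14.3632, 14.085]. Sign changes = 0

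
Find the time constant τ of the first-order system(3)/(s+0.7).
First-order system: τ = -1/pole. Pole = -0.7. τ = -1/(-0.7) = 1.429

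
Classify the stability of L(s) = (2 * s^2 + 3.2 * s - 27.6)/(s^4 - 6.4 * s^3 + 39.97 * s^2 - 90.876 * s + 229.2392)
Denominator: s^4 - 6.4*s^3 + 39.97*s^2 - 90.876*s + 229.2392 = (s^2 - 2*s + 11.89)(s^2 - 4.4*s + 19.28). Poles: 1 + 3.3j, 1 - 3.3j, 2.2 + 3.8j, 2.2 - 3.8j. Unstable (4 pole(s) in RHP)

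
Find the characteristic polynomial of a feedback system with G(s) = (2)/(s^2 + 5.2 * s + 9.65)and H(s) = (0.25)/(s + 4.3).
Characteristic poly = G_den * H_den + G_num * H_num = (s^3 + 9.5*s^2 + 32.01*s + 41.495) + (0.5) = s^3 + 9.5*s^2 + 32.01*s + 41.995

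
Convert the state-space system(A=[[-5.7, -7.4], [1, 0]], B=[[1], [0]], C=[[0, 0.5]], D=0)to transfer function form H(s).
H(s) = C(sI - A)⁻¹B + D.
Characteristic polynomial det(sI - A) = s^2 + 5.7*s + 7.4.
Numerator from C·adj(sI-A)·B + D·det(sI-A) = 0.5.
H(s) = (0.5)/(s^2 + 5.7*s + 7.4)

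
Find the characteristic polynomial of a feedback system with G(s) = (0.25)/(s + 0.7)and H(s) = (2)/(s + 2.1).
Characteristic poly = G_den * H_den + G_num * H_num = (s^2 + 2.8*s + 1.47) + (0.5) = s^2 + 2.8*s + 1.97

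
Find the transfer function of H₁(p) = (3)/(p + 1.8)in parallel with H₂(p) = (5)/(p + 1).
Parallel: H = H₁ + H₂ = (n₁·d₂ + n₂·d₁)/(d₁·d₂).
n₁·d₂ = 3*p + 3. n₂·d₁ = 5*p + 9. Sum = 8*p + 12. d₁·d₂ = p^2 + 2.8*p + 1.8.
H(p) = (8*p + 12)/(p^2 + 2.8*p + 1.8)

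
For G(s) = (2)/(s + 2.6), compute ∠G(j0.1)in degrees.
Substitute s = j*0.1: G(j0.1) = 0.768095 - 0.0295421j.
∠G(j0.1) = atan2(Im, Re) = atan2(-0.0295421, 0.768095) = -2.20°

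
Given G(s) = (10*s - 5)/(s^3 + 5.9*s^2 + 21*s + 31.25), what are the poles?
Set denominator = 0: s^3 + 5.9*s^2 + 21*s + 31.25 = (s + 2.5)(s^2 + 3.4*s + 12.5) = 0 → Poles: -1.7 + 3.1j, -1.7 - 3.1j, -2.5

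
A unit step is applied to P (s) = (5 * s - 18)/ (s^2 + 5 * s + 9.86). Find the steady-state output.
FVT: lim_{t→∞} y(t) = lim_{s→0} s*Y(s) where Y(s) = P(s)/s.
= lim_{s→0} P(s) = P(0) = num(0)/den(0) = -18/9.86 = -1.826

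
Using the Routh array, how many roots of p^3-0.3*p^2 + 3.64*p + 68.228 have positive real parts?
Routh array:
p^3: [1, 3.64]; p^2: [-0.3, 68.228]; p^1: [231.067]; p^0: [68.228]
First column: [1, -0.3, 231.067, 68.228]. Sign changes = RHP roots = 2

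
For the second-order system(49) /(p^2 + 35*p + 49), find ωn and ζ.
Standard form: ωn²/(p²+2ζωn·p+ωn²).
const=49=ωn² → ωn=7, p coeff=35=2ζωn → ζ=2.5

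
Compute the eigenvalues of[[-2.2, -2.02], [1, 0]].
Eigenvalues solve det(λI - A) = 0.
Characteristic polynomial: λ^2 + 2.2*λ + 2.02 = 0.
Roots: -1.1 + 0.9j, -1.1 - 0.9j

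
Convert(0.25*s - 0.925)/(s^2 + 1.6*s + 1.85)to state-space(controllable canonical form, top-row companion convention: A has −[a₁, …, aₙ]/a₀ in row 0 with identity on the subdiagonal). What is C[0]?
Reachable canonical form: C = numerator coefficients (right-aligned, zero-padded to length n).
num = 0.25*s - 0.925, C = [[0.25, -0.925]].
C[0] = 0.25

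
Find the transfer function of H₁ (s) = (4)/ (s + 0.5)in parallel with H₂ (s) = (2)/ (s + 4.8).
Parallel: H = H₁ + H₂ = (n₁·d₂ + n₂·d₁)/(d₁·d₂).
n₁·d₂ = 4*s + 19.2. n₂·d₁ = 2*s + 1. Sum = 6*s + 20.2. d₁·d₂ = s^2 + 5.3*s + 2.4.
H(s) = (6*s + 20.2)/(s^2 + 5.3*s + 2.4)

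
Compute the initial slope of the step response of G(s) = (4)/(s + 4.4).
IVT: y'(0⁺) = lim_{s→∞} s²·Y(s) = lim_{s→∞} s·G(s).
deg(num) = 0, deg(den) = 1, relative degree = 1, so s·G(s) → (leading num)/(leading den) = 4/1 = 4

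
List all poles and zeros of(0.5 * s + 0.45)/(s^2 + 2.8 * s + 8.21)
Set denominator = 0: s^2 + 2.8*s + 8.21 = 0 → Poles: -1.4 + 2.5j, -1.4 - 2.5j
Set numerator = 0: 0.5*s + 0.45 = 0 → Zeros: -0.9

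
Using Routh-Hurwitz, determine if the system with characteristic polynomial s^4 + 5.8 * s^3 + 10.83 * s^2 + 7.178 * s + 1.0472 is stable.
Routh array:
s^4: [1, 10.83, 1.0472]; s^3: [5.8, 7.178]; s^2: [9.59241, 1.0472]; s^1: [6.54482]; s^0: [1.0472]
First column: [1, 5.8, 9.59241, 6.54482, 1.0472]. Sign changes = 0.
Yes, stable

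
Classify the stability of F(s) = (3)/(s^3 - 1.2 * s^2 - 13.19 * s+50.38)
Denominator: s^3 - 1.2*s^2 - 13.19*s + 50.38 = (s + 4.4)(s^2 - 5.6*s + 11.45). Poles: -4.4, 2.8 + 1.9j, 2.8 - 1.9j. Unstable (2 pole(s) in RHP)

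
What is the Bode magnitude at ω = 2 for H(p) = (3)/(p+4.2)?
Substitute p = j*2: H(j2) = 0.582255 - 0.277264j.
|H(j2)| = sqrt(Re² + Im²) = 0.6449.
20*log₁₀(0.6449) = -3.81 dB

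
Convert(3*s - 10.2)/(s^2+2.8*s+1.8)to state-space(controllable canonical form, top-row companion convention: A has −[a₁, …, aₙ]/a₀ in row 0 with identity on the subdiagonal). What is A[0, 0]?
Reachable canonical form for den = s^2 + 2.8*s + 1.8: top row of A = -[a₁,a₂,...,aₙ]/a₀, ones on the subdiagonal, zeros elsewhere.
A = [[-2.8, -1.8], [1, 0]].
A[0,0] = -2.8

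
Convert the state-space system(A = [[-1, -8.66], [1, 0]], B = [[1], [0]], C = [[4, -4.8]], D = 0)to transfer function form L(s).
L(s) = C(sI - A)⁻¹B + D.
Characteristic polynomial det(sI - A) = s^2 + s + 8.66.
Numerator from C·adj(sI-A)·B + D·det(sI-A) = 4*s - 4.8.
L(s) = (4*s - 4.8)/(s^2 + s + 8.66)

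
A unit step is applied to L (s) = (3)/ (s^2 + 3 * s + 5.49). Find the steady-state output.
FVT: lim_{t→∞} y(t) = lim_{s→0} s*Y(s) where Y(s) = L(s)/s.
= lim_{s→0} L(s) = L(0) = num(0)/den(0) = 3/5.49 = 0.5464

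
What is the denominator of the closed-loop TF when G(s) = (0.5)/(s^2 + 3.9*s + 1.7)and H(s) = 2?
Characteristic poly = G_den * H_den + G_num * H_num = (s^2 + 3.9*s + 1.7) + (1) = s^2 + 3.9*s + 2.7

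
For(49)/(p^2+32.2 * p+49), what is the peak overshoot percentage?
Standard form: ωn²/(p²+2ζωn·p+ωn²) → ωn = 7, ζ = 2.3.
ζ ≥ 1, so the response is non-oscillatory: peak overshoot = 0%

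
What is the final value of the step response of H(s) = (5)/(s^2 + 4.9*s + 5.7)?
FVT: lim_{t→∞} y(t) = lim_{s→0} s*Y(s) where Y(s) = H(s)/s.
= lim_{s→0} H(s) = H(0) = num(0)/den(0) = 5/5.7 = 0.8772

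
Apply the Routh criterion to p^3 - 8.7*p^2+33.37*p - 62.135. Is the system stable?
Routh array:
p^3: [1, 33.37]; p^2: [-8.7, -62.135]; p^1: [26.228]; p^0: [-62.135]
First column: [1, -8.7, 26.228, -62.135]. Sign changes = 3.
No, unstable (3 RHP root(s))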